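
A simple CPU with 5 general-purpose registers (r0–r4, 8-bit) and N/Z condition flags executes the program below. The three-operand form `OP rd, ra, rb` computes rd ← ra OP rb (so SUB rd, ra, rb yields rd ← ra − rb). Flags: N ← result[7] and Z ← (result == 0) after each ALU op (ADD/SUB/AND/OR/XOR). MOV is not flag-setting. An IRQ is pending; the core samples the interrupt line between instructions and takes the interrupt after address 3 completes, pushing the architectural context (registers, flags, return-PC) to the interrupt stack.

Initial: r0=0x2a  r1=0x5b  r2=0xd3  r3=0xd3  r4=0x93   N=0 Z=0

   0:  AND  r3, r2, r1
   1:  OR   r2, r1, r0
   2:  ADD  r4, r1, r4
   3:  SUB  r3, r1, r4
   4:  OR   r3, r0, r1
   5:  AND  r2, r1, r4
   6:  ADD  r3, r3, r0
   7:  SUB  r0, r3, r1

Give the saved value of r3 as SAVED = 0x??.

after  0: r0=0x2a r1=0x5b r2=0xd3 r3=0x53 r4=0x93  N=0 Z=0
after  1: r0=0x2a r1=0x5b r2=0x7b r3=0x53 r4=0x93  N=0 Z=0
after  2: r0=0x2a r1=0x5b r2=0x7b r3=0x53 r4=0xee  N=1 Z=0
after  3: r0=0x2a r1=0x5b r2=0x7b r3=0x6d r4=0xee  N=0 Z=0
-- IRQ taken; context saved, return-PC = 4 --

SAVED = 0x6d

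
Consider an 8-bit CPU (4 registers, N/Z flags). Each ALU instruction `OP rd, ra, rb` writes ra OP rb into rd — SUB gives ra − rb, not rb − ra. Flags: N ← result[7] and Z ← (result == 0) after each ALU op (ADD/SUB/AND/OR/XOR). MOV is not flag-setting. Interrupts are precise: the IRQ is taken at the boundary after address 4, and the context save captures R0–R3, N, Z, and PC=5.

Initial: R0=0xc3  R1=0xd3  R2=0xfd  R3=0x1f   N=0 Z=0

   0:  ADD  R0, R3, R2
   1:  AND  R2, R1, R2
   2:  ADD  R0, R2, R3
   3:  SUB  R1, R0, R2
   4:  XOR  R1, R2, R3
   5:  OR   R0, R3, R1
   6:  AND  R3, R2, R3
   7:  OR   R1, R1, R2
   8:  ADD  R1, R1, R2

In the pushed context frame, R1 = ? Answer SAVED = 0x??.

after  0: R0=0x1c R1=0xd3 R2=0xfd R3=0x1f  N=0 Z=0
after  1: R0=0x1c R1=0xd3 R2=0xd1 R3=0x1f  N=1 Z=0
after  2: R0=0xf0 R1=0xd3 R2=0xd1 R3=0x1f  N=1 Z=0
after  3: R0=0xf0 R1=0x1f R2=0xd1 R3=0x1f  N=0 Z=0
after  4: R0=0xf0 R1=0xce R2=0xd1 R3=0x1f  N=1 Z=0
-- IRQ taken; context saved, return-PC = 5 --

SAVED = 0xce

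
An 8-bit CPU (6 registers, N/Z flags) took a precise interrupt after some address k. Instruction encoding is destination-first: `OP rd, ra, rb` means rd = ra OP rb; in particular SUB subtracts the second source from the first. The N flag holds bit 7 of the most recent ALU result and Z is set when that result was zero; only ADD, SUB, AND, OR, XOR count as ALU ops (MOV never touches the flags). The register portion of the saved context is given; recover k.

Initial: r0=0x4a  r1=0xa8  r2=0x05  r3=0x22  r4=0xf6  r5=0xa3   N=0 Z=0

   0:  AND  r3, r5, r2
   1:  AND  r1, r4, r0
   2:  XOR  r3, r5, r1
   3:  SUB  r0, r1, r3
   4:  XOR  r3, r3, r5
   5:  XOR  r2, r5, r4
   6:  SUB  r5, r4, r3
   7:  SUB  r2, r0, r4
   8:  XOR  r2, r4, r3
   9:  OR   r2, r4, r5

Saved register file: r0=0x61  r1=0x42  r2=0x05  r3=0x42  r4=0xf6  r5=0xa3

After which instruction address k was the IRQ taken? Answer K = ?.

K = 4

after  0: r0=0x4a r1=0xa8 r2=0x05 r3=0x01 r4=0xf6 r5=0xa3  N=0 Z=0
after  1: r0=0x4a r1=0x42 r2=0x05 r3=0x01 r4=0xf6 r5=0xa3  N=0 Z=0
after  2: r0=0x4a r1=0x42 r2=0x05 r3=0xe1 r4=0xf6 r5=0xa3  N=1 Z=0
after  3: r0=0x61 r1=0x42 r2=0x05 r3=0xe1 r4=0xf6 r5=0xa3  N=0 Z=0
after  4: r0=0x61 r1=0x42 r2=0x05 r3=0x42 r4=0xf6 r5=0xa3  N=0 Z=0
-- IRQ taken; context saved, return-PC = 5 --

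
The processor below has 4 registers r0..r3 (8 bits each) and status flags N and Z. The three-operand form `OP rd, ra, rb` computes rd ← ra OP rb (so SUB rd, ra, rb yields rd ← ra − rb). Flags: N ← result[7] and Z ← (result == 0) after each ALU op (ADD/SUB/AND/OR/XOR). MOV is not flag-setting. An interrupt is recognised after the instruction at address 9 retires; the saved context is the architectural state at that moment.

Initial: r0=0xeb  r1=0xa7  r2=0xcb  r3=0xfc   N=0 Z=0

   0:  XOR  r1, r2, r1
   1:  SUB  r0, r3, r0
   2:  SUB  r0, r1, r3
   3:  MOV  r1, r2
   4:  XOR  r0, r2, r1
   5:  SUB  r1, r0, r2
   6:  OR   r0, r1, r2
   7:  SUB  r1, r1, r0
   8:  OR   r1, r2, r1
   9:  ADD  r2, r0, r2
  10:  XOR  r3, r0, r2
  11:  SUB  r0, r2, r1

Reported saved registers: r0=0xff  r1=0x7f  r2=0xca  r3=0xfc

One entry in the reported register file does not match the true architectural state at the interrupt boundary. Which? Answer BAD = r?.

BAD = r1

after  0: r0=0xeb r1=0x6c r2=0xcb r3=0xfc  N=0 Z=0
after  1: r0=0x11 r1=0x6c r2=0xcb r3=0xfc  N=0 Z=0
after  2: r0=0x70 r1=0x6c r2=0xcb r3=0xfc  N=0 Z=0
after  3: r0=0x70 r1=0xcb r2=0xcb r3=0xfc  N=0 Z=0
after  4: r0=0x00 r1=0xcb r2=0xcb r3=0xfc  N=0 Z=1
after  5: r0=0x00 r1=0x35 r2=0xcb r3=0xfc  N=0 Z=0
after  6: r0=0xff r1=0x35 r2=0xcb r3=0xfc  N=1 Z=0
after  7: r0=0xff r1=0x36 r2=0xcb r3=0xfc  N=0 Z=0
after  8: r0=0xff r1=0xff r2=0xcb r3=0xfc  N=1 Z=0
after  9: r0=0xff r1=0xff r2=0xca r3=0xfc  N=1 Z=0
-- IRQ taken; context saved, return-PC = 10 --
mismatch: r1: reported 0x7f vs actual 0xff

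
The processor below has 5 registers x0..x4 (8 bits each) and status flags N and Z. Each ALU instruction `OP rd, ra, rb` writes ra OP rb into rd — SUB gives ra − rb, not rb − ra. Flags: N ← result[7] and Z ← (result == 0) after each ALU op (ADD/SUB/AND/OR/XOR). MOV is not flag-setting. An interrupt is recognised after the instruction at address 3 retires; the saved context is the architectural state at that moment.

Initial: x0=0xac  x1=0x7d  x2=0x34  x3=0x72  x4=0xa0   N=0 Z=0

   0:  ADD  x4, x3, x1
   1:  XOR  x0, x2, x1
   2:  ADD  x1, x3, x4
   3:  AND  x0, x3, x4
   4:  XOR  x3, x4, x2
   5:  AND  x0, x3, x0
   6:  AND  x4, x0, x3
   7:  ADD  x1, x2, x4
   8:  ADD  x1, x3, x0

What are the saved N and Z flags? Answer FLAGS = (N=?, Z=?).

FLAGS = (N=0, Z=0)

after  0: x0=0xac x1=0x7d x2=0x34 x3=0x72 x4=0xef  N=1 Z=0
after  1: x0=0x49 x1=0x7d x2=0x34 x3=0x72 x4=0xef  N=0 Z=0
after  2: x0=0x49 x1=0x61 x2=0x34 x3=0x72 x4=0xef  N=0 Z=0
after  3: x0=0x62 x1=0x61 x2=0x34 x3=0x72 x4=0xef  N=0 Z=0
-- IRQ taken; context saved, return-PC = 4 --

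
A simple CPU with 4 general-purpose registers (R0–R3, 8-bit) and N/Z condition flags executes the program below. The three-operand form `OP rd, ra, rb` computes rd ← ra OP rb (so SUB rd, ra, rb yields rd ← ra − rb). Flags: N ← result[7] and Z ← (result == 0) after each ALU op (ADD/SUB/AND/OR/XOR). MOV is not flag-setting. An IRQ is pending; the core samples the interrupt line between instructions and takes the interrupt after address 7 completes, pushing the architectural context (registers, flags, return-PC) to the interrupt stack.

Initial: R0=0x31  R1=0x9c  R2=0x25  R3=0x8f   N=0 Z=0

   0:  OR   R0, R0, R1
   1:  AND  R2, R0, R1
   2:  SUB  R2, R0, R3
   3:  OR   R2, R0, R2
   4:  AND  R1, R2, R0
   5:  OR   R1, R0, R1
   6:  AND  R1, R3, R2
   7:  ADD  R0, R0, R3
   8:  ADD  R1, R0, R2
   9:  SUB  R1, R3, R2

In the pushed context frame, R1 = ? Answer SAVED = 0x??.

SAVED = 0x8f

after  0: R0=0xbd R1=0x9c R2=0x25 R3=0x8f  N=1 Z=0
after  1: R0=0xbd R1=0x9c R2=0x9c R3=0x8f  N=1 Z=0
after  2: R0=0xbd R1=0x9c R2=0x2e R3=0x8f  N=0 Z=0
after  3: R0=0xbd R1=0x9c R2=0xbf R3=0x8f  N=1 Z=0
after  4: R0=0xbd R1=0xbd R2=0xbf R3=0x8f  N=1 Z=0
after  5: R0=0xbd R1=0xbd R2=0xbf R3=0x8f  N=1 Z=0
after  6: R0=0xbd R1=0x8f R2=0xbf R3=0x8f  N=1 Z=0
after  7: R0=0x4c R1=0x8f R2=0xbf R3=0x8f  N=0 Z=0
-- IRQ taken; context saved, return-PC = 8 --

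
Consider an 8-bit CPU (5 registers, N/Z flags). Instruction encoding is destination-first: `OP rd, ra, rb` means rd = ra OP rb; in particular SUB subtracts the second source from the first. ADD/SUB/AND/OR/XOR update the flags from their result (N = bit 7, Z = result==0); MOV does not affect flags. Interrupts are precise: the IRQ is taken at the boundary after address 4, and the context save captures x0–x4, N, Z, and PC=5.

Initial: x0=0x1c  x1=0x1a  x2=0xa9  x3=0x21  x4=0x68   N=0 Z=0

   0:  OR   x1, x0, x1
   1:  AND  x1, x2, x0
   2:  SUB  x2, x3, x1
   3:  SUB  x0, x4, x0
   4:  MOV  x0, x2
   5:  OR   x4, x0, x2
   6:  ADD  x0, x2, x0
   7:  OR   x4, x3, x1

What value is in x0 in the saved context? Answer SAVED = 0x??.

after  0: x0=0x1c x1=0x1e x2=0xa9 x3=0x21 x4=0x68  N=0 Z=0
after  1: x0=0x1c x1=0x08 x2=0xa9 x3=0x21 x4=0x68  N=0 Z=0
after  2: x0=0x1c x1=0x08 x2=0x19 x3=0x21 x4=0x68  N=0 Z=0
after  3: x0=0x4c x1=0x08 x2=0x19 x3=0x21 x4=0x68  N=0 Z=0
after  4: x0=0x19 x1=0x08 x2=0x19 x3=0x21 x4=0x68  N=0 Z=0
-- IRQ taken; context saved, return-PC = 5 --

SAVED = 0x19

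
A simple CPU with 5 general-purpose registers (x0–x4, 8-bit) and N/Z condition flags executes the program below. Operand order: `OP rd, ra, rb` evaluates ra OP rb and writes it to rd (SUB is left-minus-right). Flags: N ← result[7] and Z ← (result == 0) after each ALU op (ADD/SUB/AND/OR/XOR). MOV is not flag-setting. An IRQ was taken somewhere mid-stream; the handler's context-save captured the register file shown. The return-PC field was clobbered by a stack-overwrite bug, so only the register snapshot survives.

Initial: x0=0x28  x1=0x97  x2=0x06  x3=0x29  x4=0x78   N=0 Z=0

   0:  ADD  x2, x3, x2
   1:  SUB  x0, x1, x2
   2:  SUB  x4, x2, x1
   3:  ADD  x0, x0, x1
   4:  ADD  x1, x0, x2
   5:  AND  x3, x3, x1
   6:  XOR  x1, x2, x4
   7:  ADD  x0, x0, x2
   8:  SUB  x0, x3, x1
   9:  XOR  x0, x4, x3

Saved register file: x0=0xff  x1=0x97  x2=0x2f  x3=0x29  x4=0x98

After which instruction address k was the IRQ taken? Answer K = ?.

after  0: x0=0x28 x1=0x97 x2=0x2f x3=0x29 x4=0x78  N=0 Z=0
after  1: x0=0x68 x1=0x97 x2=0x2f x3=0x29 x4=0x78  N=0 Z=0
after  2: x0=0x68 x1=0x97 x2=0x2f x3=0x29 x4=0x98  N=1 Z=0
after  3: x0=0xff x1=0x97 x2=0x2f x3=0x29 x4=0x98  N=1 Z=0
-- IRQ taken; context saved, return-PC = 4 --

K = 3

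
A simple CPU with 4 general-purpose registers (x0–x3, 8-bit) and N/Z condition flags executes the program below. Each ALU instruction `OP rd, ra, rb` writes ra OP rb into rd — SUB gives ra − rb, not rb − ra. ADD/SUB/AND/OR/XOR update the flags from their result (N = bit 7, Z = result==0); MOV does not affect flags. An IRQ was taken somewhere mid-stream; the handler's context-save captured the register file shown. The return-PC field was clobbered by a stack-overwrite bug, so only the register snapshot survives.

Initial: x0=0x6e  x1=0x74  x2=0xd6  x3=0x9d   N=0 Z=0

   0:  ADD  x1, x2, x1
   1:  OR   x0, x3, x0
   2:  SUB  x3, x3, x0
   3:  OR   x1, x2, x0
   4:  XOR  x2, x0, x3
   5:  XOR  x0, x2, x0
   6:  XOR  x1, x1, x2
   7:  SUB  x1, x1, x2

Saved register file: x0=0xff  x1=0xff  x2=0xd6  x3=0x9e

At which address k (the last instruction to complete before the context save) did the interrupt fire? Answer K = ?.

K = 3

after  0: x0=0x6e x1=0x4a x2=0xd6 x3=0x9d  N=0 Z=0
after  1: x0=0xff x1=0x4a x2=0xd6 x3=0x9d  N=1 Z=0
after  2: x0=0xff x1=0x4a x2=0xd6 x3=0x9e  N=1 Z=0
after  3: x0=0xff x1=0xff x2=0xd6 x3=0x9e  N=1 Z=0
-- IRQ taken; context saved, return-PC = 4 --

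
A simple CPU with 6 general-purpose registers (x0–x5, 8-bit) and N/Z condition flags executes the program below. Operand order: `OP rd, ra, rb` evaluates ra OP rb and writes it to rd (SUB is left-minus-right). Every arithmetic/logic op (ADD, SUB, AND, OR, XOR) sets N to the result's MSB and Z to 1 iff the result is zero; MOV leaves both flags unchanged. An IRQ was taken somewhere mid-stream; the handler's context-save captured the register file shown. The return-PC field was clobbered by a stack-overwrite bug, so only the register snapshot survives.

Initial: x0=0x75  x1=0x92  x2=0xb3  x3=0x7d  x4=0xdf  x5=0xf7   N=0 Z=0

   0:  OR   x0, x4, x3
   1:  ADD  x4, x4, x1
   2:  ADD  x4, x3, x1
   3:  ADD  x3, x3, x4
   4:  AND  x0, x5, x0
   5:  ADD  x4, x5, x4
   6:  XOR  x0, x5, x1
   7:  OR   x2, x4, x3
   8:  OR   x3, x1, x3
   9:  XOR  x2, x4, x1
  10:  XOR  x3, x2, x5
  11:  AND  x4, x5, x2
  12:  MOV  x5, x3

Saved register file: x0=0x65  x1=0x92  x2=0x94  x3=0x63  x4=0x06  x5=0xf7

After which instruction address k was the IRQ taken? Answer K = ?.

K = 10

after  0: x0=0xff x1=0x92 x2=0xb3 x3=0x7d x4=0xdf x5=0xf7  N=1 Z=0
after  1: x0=0xff x1=0x92 x2=0xb3 x3=0x7d x4=0x71 x5=0xf7  N=0 Z=0
after  2: x0=0xff x1=0x92 x2=0xb3 x3=0x7d x4=0x0f x5=0xf7  N=0 Z=0
after  3: x0=0xff x1=0x92 x2=0xb3 x3=0x8c x4=0x0f x5=0xf7  N=1 Z=0
after  4: x0=0xf7 x1=0x92 x2=0xb3 x3=0x8c x4=0x0f x5=0xf7  N=1 Z=0
after  5: x0=0xf7 x1=0x92 x2=0xb3 x3=0x8c x4=0x06 x5=0xf7  N=0 Z=0
after  6: x0=0x65 x1=0x92 x2=0xb3 x3=0x8c x4=0x06 x5=0xf7  N=0 Z=0
after  7: x0=0x65 x1=0x92 x2=0x8e x3=0x8c x4=0x06 x5=0xf7  N=1 Z=0
after  8: x0=0x65 x1=0x92 x2=0x8e x3=0x9e x4=0x06 x5=0xf7  N=1 Z=0
after  9: x0=0x65 x1=0x92 x2=0x94 x3=0x9e x4=0x06 x5=0xf7  N=1 Z=0
after 10: x0=0x65 x1=0x92 x2=0x94 x3=0x63 x4=0x06 x5=0xf7  N=0 Z=0
-- IRQ taken; context saved, return-PC = 11 --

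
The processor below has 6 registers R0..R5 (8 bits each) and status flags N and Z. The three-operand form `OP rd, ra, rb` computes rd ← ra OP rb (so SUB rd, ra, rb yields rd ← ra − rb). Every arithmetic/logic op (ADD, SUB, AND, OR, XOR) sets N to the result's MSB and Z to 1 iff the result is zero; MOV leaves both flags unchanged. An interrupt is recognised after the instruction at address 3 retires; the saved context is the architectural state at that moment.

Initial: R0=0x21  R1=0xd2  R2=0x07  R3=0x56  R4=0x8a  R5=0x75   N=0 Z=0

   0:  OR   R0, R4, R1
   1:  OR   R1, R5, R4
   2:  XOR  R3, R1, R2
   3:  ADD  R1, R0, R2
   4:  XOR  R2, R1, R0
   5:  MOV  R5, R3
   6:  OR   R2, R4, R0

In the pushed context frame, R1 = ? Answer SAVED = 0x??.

after  0: R0=0xda R1=0xd2 R2=0x07 R3=0x56 R4=0x8a R5=0x75  N=1 Z=0
after  1: R0=0xda R1=0xff R2=0x07 R3=0x56 R4=0x8a R5=0x75  N=1 Z=0
after  2: R0=0xda R1=0xff R2=0x07 R3=0xf8 R4=0x8a R5=0x75  N=1 Z=0
after  3: R0=0xda R1=0xe1 R2=0x07 R3=0xf8 R4=0x8a R5=0x75  N=1 Z=0
-- IRQ taken; context saved, return-PC = 4 --

SAVED = 0xe1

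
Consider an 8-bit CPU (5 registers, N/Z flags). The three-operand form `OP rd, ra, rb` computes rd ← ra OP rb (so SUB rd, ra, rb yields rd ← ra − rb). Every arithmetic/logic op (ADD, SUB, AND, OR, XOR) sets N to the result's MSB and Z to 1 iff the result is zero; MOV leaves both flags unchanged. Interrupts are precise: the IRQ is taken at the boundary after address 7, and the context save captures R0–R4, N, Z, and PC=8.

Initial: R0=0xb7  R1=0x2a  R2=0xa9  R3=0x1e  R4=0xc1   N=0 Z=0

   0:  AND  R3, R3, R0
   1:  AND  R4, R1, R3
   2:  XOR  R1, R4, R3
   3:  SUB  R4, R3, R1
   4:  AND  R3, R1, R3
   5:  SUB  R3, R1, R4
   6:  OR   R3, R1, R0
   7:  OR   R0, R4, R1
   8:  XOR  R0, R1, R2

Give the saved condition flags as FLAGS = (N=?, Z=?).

after  0: R0=0xb7 R1=0x2a R2=0xa9 R3=0x16 R4=0xc1  N=0 Z=0
after  1: R0=0xb7 R1=0x2a R2=0xa9 R3=0x16 R4=0x02  N=0 Z=0
after  2: R0=0xb7 R1=0x14 R2=0xa9 R3=0x16 R4=0x02  N=0 Z=0
after  3: R0=0xb7 R1=0x14 R2=0xa9 R3=0x16 R4=0x02  N=0 Z=0
after  4: R0=0xb7 R1=0x14 R2=0xa9 R3=0x14 R4=0x02  N=0 Z=0
after  5: R0=0xb7 R1=0x14 R2=0xa9 R3=0x12 R4=0x02  N=0 Z=0
after  6: R0=0xb7 R1=0x14 R2=0xa9 R3=0xb7 R4=0x02  N=1 Z=0
after  7: R0=0x16 R1=0x14 R2=0xa9 R3=0xb7 R4=0x02  N=0 Z=0
-- IRQ taken; context saved, return-PC = 8 --

FLAGS = (N=0, Z=0)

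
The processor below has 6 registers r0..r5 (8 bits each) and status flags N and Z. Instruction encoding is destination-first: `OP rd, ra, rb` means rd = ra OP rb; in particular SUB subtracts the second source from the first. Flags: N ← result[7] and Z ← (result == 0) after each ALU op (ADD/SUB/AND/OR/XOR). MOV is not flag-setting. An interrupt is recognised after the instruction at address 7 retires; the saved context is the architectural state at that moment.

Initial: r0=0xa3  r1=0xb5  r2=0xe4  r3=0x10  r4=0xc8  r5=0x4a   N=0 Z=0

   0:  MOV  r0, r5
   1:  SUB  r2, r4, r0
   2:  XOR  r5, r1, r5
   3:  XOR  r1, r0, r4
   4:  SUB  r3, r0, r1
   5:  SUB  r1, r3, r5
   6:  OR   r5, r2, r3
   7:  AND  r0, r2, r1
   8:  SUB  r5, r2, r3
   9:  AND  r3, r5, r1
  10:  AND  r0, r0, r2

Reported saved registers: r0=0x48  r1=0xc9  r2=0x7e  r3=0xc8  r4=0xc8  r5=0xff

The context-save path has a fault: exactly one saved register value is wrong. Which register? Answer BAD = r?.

BAD = r5

after  0: r0=0x4a r1=0xb5 r2=0xe4 r3=0x10 r4=0xc8 r5=0x4a  N=0 Z=0
after  1: r0=0x4a r1=0xb5 r2=0x7e r3=0x10 r4=0xc8 r5=0x4a  N=0 Z=0
after  2: r0=0x4a r1=0xb5 r2=0x7e r3=0x10 r4=0xc8 r5=0xff  N=1 Z=0
after  3: r0=0x4a r1=0x82 r2=0x7e r3=0x10 r4=0xc8 r5=0xff  N=1 Z=0
after  4: r0=0x4a r1=0x82 r2=0x7e r3=0xc8 r4=0xc8 r5=0xff  N=1 Z=0
after  5: r0=0x4a r1=0xc9 r2=0x7e r3=0xc8 r4=0xc8 r5=0xff  N=1 Z=0
after  6: r0=0x4a r1=0xc9 r2=0x7e r3=0xc8 r4=0xc8 r5=0xfe  N=1 Z=0
after  7: r0=0x48 r1=0xc9 r2=0x7e r3=0xc8 r4=0xc8 r5=0xfe  N=0 Z=0
-- IRQ taken; context saved, return-PC = 8 --
mismatch: r5: reported 0xff vs actual 0xfe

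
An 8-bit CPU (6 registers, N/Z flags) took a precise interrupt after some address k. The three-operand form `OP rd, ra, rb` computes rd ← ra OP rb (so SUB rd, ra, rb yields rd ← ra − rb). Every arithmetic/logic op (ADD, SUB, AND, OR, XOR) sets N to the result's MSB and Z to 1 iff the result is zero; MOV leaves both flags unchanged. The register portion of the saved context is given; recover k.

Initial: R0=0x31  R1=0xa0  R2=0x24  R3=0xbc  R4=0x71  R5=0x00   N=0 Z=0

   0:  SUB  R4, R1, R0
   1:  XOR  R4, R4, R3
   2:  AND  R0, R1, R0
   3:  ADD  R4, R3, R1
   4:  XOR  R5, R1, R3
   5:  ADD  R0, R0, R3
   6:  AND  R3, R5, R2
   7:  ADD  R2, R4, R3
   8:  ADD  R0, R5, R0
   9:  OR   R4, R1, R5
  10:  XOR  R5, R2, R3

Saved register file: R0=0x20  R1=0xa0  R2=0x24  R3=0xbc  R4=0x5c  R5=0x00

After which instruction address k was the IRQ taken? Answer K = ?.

after  0: R0=0x31 R1=0xa0 R2=0x24 R3=0xbc R4=0x6f R5=0x00  N=0 Z=0
after  1: R0=0x31 R1=0xa0 R2=0x24 R3=0xbc R4=0xd3 R5=0x00  N=1 Z=0
after  2: R0=0x20 R1=0xa0 R2=0x24 R3=0xbc R4=0xd3 R5=0x00  N=0 Z=0
after  3: R0=0x20 R1=0xa0 R2=0x24 R3=0xbc R4=0x5c R5=0x00  N=0 Z=0
-- IRQ taken; context saved, return-PC = 4 --

K = 3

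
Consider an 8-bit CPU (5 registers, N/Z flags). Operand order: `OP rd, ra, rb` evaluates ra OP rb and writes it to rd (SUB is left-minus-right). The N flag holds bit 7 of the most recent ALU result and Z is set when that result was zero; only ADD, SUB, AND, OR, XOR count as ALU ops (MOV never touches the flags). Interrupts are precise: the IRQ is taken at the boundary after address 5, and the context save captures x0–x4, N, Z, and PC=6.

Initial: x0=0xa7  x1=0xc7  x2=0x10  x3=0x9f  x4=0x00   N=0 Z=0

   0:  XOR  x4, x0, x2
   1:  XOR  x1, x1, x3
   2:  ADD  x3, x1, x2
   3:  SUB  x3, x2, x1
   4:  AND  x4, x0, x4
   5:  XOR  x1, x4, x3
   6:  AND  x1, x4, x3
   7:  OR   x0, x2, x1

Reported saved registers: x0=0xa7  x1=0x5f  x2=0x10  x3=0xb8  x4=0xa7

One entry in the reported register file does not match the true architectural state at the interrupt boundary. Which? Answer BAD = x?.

after  0: x0=0xa7 x1=0xc7 x2=0x10 x3=0x9f x4=0xb7  N=1 Z=0
after  1: x0=0xa7 x1=0x58 x2=0x10 x3=0x9f x4=0xb7  N=0 Z=0
after  2: x0=0xa7 x1=0x58 x2=0x10 x3=0x68 x4=0xb7  N=0 Z=0
after  3: x0=0xa7 x1=0x58 x2=0x10 x3=0xb8 x4=0xb7  N=1 Z=0
after  4: x0=0xa7 x1=0x58 x2=0x10 x3=0xb8 x4=0xa7  N=1 Z=0
after  5: x0=0xa7 x1=0x1f x2=0x10 x3=0xb8 x4=0xa7  N=0 Z=0
-- IRQ taken; context saved, return-PC = 6 --
mismatch: x1: reported 0x5f vs actual 0x1f

BAD = x1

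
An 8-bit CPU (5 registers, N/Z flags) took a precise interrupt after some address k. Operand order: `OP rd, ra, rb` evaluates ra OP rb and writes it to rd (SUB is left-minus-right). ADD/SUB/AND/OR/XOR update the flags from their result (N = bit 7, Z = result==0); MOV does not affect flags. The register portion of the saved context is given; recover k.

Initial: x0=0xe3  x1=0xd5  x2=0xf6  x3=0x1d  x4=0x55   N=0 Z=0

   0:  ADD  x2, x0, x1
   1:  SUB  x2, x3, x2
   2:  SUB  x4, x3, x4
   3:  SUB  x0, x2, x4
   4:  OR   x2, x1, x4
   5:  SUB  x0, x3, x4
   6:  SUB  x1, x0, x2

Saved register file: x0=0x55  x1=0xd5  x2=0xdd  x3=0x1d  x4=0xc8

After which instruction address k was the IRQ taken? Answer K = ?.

K = 5

after  0: x0=0xe3 x1=0xd5 x2=0xb8 x3=0x1d x4=0x55  N=1 Z=0
after  1: x0=0xe3 x1=0xd5 x2=0x65 x3=0x1d x4=0x55  N=0 Z=0
after  2: x0=0xe3 x1=0xd5 x2=0x65 x3=0x1d x4=0xc8  N=1 Z=0
after  3: x0=0x9d x1=0xd5 x2=0x65 x3=0x1d x4=0xc8  N=1 Z=0
after  4: x0=0x9d x1=0xd5 x2=0xdd x3=0x1d x4=0xc8  N=1 Z=0
after  5: x0=0x55 x1=0xd5 x2=0xdd x3=0x1d x4=0xc8  N=0 Z=0
-- IRQ taken; context saved, return-PC = 6 --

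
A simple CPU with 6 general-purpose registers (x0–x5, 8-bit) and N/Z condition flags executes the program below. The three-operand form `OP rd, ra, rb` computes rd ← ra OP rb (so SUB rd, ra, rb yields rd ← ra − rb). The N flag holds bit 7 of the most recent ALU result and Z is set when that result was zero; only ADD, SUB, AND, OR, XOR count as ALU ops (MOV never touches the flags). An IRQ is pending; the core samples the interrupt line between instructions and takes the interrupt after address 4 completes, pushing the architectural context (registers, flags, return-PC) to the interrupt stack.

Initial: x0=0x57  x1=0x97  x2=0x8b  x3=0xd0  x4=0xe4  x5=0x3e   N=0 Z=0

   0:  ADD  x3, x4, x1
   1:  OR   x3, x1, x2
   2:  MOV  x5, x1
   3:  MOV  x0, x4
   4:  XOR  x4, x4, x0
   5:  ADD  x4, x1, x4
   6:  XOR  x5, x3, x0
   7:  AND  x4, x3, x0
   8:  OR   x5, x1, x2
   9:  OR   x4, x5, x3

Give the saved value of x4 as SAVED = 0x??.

after  0: x0=0x57 x1=0x97 x2=0x8b x3=0x7b x4=0xe4 x5=0x3e  N=0 Z=0
after  1: x0=0x57 x1=0x97 x2=0x8b x3=0x9f x4=0xe4 x5=0x3e  N=1 Z=0
after  2: x0=0x57 x1=0x97 x2=0x8b x3=0x9f x4=0xe4 x5=0x97  N=1 Z=0
after  3: x0=0xe4 x1=0x97 x2=0x8b x3=0x9f x4=0xe4 x5=0x97  N=1 Z=0
after  4: x0=0xe4 x1=0x97 x2=0x8b x3=0x9f x4=0x00 x5=0x97  N=0 Z=1
-- IRQ taken; context saved, return-PC = 5 --

SAVED = 0x00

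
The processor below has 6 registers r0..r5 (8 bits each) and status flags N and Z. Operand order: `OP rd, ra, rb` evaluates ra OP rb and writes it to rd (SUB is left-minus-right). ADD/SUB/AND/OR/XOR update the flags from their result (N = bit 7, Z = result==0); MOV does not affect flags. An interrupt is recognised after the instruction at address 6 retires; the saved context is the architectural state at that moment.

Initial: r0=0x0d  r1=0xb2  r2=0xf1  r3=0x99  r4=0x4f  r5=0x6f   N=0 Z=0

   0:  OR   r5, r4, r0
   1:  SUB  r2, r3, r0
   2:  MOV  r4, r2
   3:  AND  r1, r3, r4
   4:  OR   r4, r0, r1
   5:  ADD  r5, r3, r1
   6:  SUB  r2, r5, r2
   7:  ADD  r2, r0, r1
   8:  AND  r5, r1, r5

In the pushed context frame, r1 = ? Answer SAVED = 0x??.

SAVED = 0x88

after  0: r0=0x0d r1=0xb2 r2=0xf1 r3=0x99 r4=0x4f r5=0x4f  N=0 Z=0
after  1: r0=0x0d r1=0xb2 r2=0x8c r3=0x99 r4=0x4f r5=0x4f  N=1 Z=0
after  2: r0=0x0d r1=0xb2 r2=0x8c r3=0x99 r4=0x8c r5=0x4f  N=1 Z=0
after  3: r0=0x0d r1=0x88 r2=0x8c r3=0x99 r4=0x8c r5=0x4f  N=1 Z=0
after  4: r0=0x0d r1=0x88 r2=0x8c r3=0x99 r4=0x8d r5=0x4f  N=1 Z=0
after  5: r0=0x0d r1=0x88 r2=0x8c r3=0x99 r4=0x8d r5=0x21  N=0 Z=0
after  6: r0=0x0d r1=0x88 r2=0x95 r3=0x99 r4=0x8d r5=0x21  N=1 Z=0
-- IRQ taken; context saved, return-PC = 7 --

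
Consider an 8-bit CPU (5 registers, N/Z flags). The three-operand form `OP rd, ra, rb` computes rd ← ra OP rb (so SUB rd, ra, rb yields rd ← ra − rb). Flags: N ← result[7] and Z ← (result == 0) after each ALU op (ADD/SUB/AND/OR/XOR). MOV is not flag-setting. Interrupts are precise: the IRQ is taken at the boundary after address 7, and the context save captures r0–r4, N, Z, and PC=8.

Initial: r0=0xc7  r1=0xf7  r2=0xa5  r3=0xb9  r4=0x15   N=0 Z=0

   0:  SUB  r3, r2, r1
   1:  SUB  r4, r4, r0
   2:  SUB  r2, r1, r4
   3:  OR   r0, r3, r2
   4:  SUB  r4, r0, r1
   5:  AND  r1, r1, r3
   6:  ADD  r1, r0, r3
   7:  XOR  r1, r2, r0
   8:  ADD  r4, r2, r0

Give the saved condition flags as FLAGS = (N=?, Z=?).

after  0: r0=0xc7 r1=0xf7 r2=0xa5 r3=0xae r4=0x15  N=1 Z=0
after  1: r0=0xc7 r1=0xf7 r2=0xa5 r3=0xae r4=0x4e  N=0 Z=0
after  2: r0=0xc7 r1=0xf7 r2=0xa9 r3=0xae r4=0x4e  N=1 Z=0
after  3: r0=0xaf r1=0xf7 r2=0xa9 r3=0xae r4=0x4e  N=1 Z=0
after  4: r0=0xaf r1=0xf7 r2=0xa9 r3=0xae r4=0xb8  N=1 Z=0
after  5: r0=0xaf r1=0xa6 r2=0xa9 r3=0xae r4=0xb8  N=1 Z=0
after  6: r0=0xaf r1=0x5d r2=0xa9 r3=0xae r4=0xb8  N=0 Z=0
after  7: r0=0xaf r1=0x06 r2=0xa9 r3=0xae r4=0xb8  N=0 Z=0
-- IRQ taken; context saved, return-PC = 8 --

FLAGS = (N=0, Z=0)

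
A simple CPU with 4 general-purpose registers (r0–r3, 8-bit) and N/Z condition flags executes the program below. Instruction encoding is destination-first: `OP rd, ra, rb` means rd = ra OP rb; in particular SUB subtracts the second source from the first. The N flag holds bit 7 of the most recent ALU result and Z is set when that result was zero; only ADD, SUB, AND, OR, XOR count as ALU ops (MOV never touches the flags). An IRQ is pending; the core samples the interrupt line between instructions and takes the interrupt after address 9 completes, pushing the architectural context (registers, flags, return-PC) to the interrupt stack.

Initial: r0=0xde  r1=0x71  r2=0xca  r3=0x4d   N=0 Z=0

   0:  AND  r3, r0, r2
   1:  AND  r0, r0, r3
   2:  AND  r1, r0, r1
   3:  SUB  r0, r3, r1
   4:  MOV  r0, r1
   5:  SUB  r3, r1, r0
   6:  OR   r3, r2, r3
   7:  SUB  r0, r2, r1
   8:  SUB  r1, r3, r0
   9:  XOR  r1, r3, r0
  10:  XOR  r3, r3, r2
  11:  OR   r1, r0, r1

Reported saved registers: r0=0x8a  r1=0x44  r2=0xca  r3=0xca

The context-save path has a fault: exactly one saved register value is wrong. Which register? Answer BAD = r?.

BAD = r1

after  0: r0=0xde r1=0x71 r2=0xca r3=0xca  N=1 Z=0
after  1: r0=0xca r1=0x71 r2=0xca r3=0xca  N=1 Z=0
after  2: r0=0xca r1=0x40 r2=0xca r3=0xca  N=0 Z=0
after  3: r0=0x8a r1=0x40 r2=0xca r3=0xca  N=1 Z=0
after  4: r0=0x40 r1=0x40 r2=0xca r3=0xca  N=1 Z=0
after  5: r0=0x40 r1=0x40 r2=0xca r3=0x00  N=0 Z=1
after  6: r0=0x40 r1=0x40 r2=0xca r3=0xca  N=1 Z=0
after  7: r0=0x8a r1=0x40 r2=0xca r3=0xca  N=1 Z=0
after  8: r0=0x8a r1=0x40 r2=0xca r3=0xca  N=0 Z=0
after  9: r0=0x8a r1=0x40 r2=0xca r3=0xca  N=0 Z=0
-- IRQ taken; context saved, return-PC = 10 --
mismatch: r1: reported 0x44 vs actual 0x40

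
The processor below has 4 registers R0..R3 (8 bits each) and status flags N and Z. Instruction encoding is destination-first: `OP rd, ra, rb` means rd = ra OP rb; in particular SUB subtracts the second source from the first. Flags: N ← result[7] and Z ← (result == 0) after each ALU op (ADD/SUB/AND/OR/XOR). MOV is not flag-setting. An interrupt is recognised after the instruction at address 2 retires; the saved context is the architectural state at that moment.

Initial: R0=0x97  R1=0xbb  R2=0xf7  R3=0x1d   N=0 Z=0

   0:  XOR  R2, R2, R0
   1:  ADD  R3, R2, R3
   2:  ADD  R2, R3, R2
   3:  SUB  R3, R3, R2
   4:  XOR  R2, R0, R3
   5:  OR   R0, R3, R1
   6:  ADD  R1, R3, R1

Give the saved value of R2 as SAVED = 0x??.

after  0: R0=0x97 R1=0xbb R2=0x60 R3=0x1d  N=0 Z=0
after  1: R0=0x97 R1=0xbb R2=0x60 R3=0x7d  N=0 Z=0
after  2: R0=0x97 R1=0xbb R2=0xdd R3=0x7d  N=1 Z=0
-- IRQ taken; context saved, return-PC = 3 --

SAVED = 0xdd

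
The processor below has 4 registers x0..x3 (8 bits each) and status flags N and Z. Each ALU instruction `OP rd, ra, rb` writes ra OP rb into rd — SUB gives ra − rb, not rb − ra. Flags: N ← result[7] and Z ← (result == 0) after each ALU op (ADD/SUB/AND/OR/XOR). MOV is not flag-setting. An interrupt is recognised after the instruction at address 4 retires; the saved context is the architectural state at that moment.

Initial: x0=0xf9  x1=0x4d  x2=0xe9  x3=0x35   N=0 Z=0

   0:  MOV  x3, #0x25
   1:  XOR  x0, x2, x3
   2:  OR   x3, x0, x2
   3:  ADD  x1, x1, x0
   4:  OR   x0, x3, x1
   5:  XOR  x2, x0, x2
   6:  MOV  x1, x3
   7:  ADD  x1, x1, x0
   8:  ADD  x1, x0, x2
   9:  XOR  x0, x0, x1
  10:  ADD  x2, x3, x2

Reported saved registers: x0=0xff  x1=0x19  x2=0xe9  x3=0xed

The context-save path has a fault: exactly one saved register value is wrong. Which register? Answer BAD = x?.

after  0: x0=0xf9 x1=0x4d x2=0xe9 x3=0x25  N=0 Z=0
after  1: x0=0xcc x1=0x4d x2=0xe9 x3=0x25  N=1 Z=0
after  2: x0=0xcc x1=0x4d x2=0xe9 x3=0xed  N=1 Z=0
after  3: x0=0xcc x1=0x19 x2=0xe9 x3=0xed  N=0 Z=0
after  4: x0=0xfd x1=0x19 x2=0xe9 x3=0xed  N=1 Z=0
-- IRQ taken; context saved, return-PC = 5 --
mismatch: x0: reported 0xff vs actual 0xfd

BAD = x0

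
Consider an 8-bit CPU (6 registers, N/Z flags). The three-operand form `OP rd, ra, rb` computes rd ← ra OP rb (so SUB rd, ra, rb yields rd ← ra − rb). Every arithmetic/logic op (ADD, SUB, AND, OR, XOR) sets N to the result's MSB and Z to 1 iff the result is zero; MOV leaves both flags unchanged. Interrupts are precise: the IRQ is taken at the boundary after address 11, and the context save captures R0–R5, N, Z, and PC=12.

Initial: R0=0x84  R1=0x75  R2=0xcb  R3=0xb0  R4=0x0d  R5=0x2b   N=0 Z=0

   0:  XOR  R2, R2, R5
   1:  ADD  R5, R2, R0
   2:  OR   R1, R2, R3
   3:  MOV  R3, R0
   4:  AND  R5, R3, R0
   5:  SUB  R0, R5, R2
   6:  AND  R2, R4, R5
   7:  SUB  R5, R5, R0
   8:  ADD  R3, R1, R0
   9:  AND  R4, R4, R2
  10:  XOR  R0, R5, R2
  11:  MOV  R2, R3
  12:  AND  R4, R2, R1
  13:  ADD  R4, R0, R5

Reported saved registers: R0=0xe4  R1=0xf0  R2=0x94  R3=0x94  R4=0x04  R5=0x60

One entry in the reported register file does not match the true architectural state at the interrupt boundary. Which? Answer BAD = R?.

BAD = R5

after  0: R0=0x84 R1=0x75 R2=0xe0 R3=0xb0 R4=0x0d R5=0x2b  N=1 Z=0
after  1: R0=0x84 R1=0x75 R2=0xe0 R3=0xb0 R4=0x0d R5=0x64  N=0 Z=0
after  2: R0=0x84 R1=0xf0 R2=0xe0 R3=0xb0 R4=0x0d R5=0x64  N=1 Z=0
after  3: R0=0x84 R1=0xf0 R2=0xe0 R3=0x84 R4=0x0d R5=0x64  N=1 Z=0
after  4: R0=0x84 R1=0xf0 R2=0xe0 R3=0x84 R4=0x0d R5=0x84  N=1 Z=0
after  5: R0=0xa4 R1=0xf0 R2=0xe0 R3=0x84 R4=0x0d R5=0x84  N=1 Z=0
after  6: R0=0xa4 R1=0xf0 R2=0x04 R3=0x84 R4=0x0d R5=0x84  N=0 Z=0
after  7: R0=0xa4 R1=0xf0 R2=0x04 R3=0x84 R4=0x0d R5=0xe0  N=1 Z=0
after  8: R0=0xa4 R1=0xf0 R2=0x04 R3=0x94 R4=0x0d R5=0xe0  N=1 Z=0
after  9: R0=0xa4 R1=0xf0 R2=0x04 R3=0x94 R4=0x04 R5=0xe0  N=0 Z=0
after 10: R0=0xe4 R1=0xf0 R2=0x04 R3=0x94 R4=0x04 R5=0xe0  N=1 Z=0
after 11: R0=0xe4 R1=0xf0 R2=0x94 R3=0x94 R4=0x04 R5=0xe0  N=1 Z=0
-- IRQ taken; context saved, return-PC = 12 --
mismatch: R5: reported 0x60 vs actual 0xe0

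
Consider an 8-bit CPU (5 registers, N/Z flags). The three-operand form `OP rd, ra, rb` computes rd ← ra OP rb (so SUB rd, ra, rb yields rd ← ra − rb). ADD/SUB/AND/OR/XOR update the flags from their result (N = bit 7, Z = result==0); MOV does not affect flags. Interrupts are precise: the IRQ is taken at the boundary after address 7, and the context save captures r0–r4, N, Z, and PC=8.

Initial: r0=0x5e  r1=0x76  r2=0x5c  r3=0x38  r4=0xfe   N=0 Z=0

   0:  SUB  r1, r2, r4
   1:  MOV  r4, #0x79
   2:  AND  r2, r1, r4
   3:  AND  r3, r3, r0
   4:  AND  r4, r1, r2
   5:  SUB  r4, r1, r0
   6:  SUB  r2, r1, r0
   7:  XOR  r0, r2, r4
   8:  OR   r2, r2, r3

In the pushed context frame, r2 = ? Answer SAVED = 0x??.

SAVED = 0x00

after  0: r0=0x5e r1=0x5e r2=0x5c r3=0x38 r4=0xfe  N=0 Z=0
after  1: r0=0x5e r1=0x5e r2=0x5c r3=0x38 r4=0x79  N=0 Z=0
after  2: r0=0x5e r1=0x5e r2=0x58 r3=0x38 r4=0x79  N=0 Z=0
after  3: r0=0x5e r1=0x5e r2=0x58 r3=0x18 r4=0x79  N=0 Z=0
after  4: r0=0x5e r1=0x5e r2=0x58 r3=0x18 r4=0x58  N=0 Z=0
after  5: r0=0x5e r1=0x5e r2=0x58 r3=0x18 r4=0x00  N=0 Z=1
after  6: r0=0x5e r1=0x5e r2=0x00 r3=0x18 r4=0x00  N=0 Z=1
after  7: r0=0x00 r1=0x5e r2=0x00 r3=0x18 r4=0x00  N=0 Z=1
-- IRQ taken; context saved, return-PC = 8 --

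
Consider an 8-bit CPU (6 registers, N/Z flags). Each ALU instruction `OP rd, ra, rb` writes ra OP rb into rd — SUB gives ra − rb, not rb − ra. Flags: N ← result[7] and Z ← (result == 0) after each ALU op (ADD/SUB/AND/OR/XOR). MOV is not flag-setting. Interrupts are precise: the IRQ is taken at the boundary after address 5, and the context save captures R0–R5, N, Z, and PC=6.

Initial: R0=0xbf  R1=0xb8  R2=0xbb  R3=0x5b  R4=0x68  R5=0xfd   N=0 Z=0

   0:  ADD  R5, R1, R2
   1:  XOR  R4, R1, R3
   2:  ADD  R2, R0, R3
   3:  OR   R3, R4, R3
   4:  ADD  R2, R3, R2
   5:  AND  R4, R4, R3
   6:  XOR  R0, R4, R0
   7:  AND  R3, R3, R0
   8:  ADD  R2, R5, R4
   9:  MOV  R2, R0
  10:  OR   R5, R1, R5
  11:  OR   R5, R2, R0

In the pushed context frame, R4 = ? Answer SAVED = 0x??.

after  0: R0=0xbf R1=0xb8 R2=0xbb R3=0x5b R4=0x68 R5=0x73  N=0 Z=0
after  1: R0=0xbf R1=0xb8 R2=0xbb R3=0x5b R4=0xe3 R5=0x73  N=1 Z=0
after  2: R0=0xbf R1=0xb8 R2=0x1a R3=0x5b R4=0xe3 R5=0x73  N=0 Z=0
after  3: R0=0xbf R1=0xb8 R2=0x1a R3=0xfb R4=0xe3 R5=0x73  N=1 Z=0
after  4: R0=0xbf R1=0xb8 R2=0x15 R3=0xfb R4=0xe3 R5=0x73  N=0 Z=0
after  5: R0=0xbf R1=0xb8 R2=0x15 R3=0xfb R4=0xe3 R5=0x73  N=1 Z=0
-- IRQ taken; context saved, return-PC = 6 --

SAVED = 0xe3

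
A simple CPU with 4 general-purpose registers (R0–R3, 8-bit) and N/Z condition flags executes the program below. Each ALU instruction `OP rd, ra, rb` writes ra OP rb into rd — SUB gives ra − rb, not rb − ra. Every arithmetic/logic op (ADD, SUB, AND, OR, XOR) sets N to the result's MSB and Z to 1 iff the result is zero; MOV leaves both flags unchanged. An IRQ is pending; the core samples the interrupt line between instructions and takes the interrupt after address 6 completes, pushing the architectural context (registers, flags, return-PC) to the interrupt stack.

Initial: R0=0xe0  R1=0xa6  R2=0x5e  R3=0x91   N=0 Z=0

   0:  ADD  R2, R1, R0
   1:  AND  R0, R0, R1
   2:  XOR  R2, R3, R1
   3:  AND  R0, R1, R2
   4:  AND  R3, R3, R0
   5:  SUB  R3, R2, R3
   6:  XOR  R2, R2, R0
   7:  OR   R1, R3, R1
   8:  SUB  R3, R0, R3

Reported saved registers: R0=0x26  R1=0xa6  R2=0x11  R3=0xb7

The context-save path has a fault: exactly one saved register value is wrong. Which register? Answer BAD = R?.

BAD = R3

after  0: R0=0xe0 R1=0xa6 R2=0x86 R3=0x91  N=1 Z=0
after  1: R0=0xa0 R1=0xa6 R2=0x86 R3=0x91  N=1 Z=0
after  2: R0=0xa0 R1=0xa6 R2=0x37 R3=0x91  N=0 Z=0
after  3: R0=0x26 R1=0xa6 R2=0x37 R3=0x91  N=0 Z=0
after  4: R0=0x26 R1=0xa6 R2=0x37 R3=0x00  N=0 Z=1
after  5: R0=0x26 R1=0xa6 R2=0x37 R3=0x37  N=0 Z=0
after  6: R0=0x26 R1=0xa6 R2=0x11 R3=0x37  N=0 Z=0
-- IRQ taken; context saved, return-PC = 7 --
mismatch: R3: reported 0xb7 vs actual 0x37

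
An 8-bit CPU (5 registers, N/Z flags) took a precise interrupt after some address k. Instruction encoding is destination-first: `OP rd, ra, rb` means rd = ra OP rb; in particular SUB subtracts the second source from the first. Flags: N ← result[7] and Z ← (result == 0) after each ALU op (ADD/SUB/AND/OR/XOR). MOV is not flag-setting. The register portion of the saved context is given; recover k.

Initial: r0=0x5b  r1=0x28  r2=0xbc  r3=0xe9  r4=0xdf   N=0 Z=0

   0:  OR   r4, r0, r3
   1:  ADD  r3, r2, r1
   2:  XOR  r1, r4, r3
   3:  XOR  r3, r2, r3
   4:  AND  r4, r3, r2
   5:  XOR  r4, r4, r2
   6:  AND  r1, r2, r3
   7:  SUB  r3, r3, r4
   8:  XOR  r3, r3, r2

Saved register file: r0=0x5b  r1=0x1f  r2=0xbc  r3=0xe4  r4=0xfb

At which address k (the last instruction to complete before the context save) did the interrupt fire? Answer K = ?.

after  0: r0=0x5b r1=0x28 r2=0xbc r3=0xe9 r4=0xfb  N=1 Z=0
after  1: r0=0x5b r1=0x28 r2=0xbc r3=0xe4 r4=0xfb  N=1 Z=0
after  2: r0=0x5b r1=0x1f r2=0xbc r3=0xe4 r4=0xfb  N=0 Z=0
-- IRQ taken; context saved, return-PC = 3 --

K = 2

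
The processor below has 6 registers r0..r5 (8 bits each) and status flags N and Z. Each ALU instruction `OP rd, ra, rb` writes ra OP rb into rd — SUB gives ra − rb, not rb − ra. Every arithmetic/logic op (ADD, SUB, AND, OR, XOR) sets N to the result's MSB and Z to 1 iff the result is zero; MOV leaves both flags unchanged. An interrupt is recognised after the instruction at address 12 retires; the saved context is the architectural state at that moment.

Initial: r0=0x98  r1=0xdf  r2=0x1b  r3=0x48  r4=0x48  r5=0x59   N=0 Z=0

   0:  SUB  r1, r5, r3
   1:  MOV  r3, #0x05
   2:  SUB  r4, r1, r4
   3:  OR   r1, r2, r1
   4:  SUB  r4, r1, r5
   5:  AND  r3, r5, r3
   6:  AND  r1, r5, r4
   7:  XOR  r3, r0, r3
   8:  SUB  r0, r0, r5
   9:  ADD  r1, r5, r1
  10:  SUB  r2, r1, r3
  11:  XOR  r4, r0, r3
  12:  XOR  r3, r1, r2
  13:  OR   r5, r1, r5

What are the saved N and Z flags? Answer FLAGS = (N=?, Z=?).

FLAGS = (N=1, Z=0)

after  0: r0=0x98 r1=0x11 r2=0x1b r3=0x48 r4=0x48 r5=0x59  N=0 Z=0
after  1: r0=0x98 r1=0x11 r2=0x1b r3=0x05 r4=0x48 r5=0x59  N=0 Z=0
after  2: r0=0x98 r1=0x11 r2=0x1b r3=0x05 r4=0xc9 r5=0x59  N=1 Z=0
after  3: r0=0x98 r1=0x1b r2=0x1b r3=0x05 r4=0xc9 r5=0x59  N=0 Z=0
after  4: r0=0x98 r1=0x1b r2=0x1b r3=0x05 r4=0xc2 r5=0x59  N=1 Z=0
after  5: r0=0x98 r1=0x1b r2=0x1b r3=0x01 r4=0xc2 r5=0x59  N=0 Z=0
after  6: r0=0x98 r1=0x40 r2=0x1b r3=0x01 r4=0xc2 r5=0x59  N=0 Z=0
after  7: r0=0x98 r1=0x40 r2=0x1b r3=0x99 r4=0xc2 r5=0x59  N=1 Z=0
after  8: r0=0x3f r1=0x40 r2=0x1b r3=0x99 r4=0xc2 r5=0x59  N=0 Z=0
after  9: r0=0x3f r1=0x99 r2=0x1b r3=0x99 r4=0xc2 r5=0x59  N=1 Z=0
after 10: r0=0x3f r1=0x99 r2=0x00 r3=0x99 r4=0xc2 r5=0x59  N=0 Z=1
after 11: r0=0x3f r1=0x99 r2=0x00 r3=0x99 r4=0xa6 r5=0x59  N=1 Z=0
after 12: r0=0x3f r1=0x99 r2=0x00 r3=0x99 r4=0xa6 r5=0x59  N=1 Z=0
-- IRQ taken; context saved, return-PC = 13 --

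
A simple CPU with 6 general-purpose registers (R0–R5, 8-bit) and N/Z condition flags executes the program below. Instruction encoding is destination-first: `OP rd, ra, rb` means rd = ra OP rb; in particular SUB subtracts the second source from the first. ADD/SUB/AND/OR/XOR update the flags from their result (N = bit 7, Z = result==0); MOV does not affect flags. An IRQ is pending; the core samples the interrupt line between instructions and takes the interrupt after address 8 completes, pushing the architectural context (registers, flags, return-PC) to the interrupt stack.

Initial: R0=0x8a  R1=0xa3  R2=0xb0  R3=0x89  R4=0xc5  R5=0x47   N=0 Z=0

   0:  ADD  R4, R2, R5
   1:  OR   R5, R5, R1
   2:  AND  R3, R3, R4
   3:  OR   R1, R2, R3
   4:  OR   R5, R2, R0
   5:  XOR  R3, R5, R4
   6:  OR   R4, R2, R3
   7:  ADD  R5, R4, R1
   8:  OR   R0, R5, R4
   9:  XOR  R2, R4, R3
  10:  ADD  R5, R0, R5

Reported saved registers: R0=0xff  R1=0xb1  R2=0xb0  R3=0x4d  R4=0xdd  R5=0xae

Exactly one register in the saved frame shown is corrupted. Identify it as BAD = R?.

BAD = R4

after  0: R0=0x8a R1=0xa3 R2=0xb0 R3=0x89 R4=0xf7 R5=0x47  N=1 Z=0
after  1: R0=0x8a R1=0xa3 R2=0xb0 R3=0x89 R4=0xf7 R5=0xe7  N=1 Z=0
after  2: R0=0x8a R1=0xa3 R2=0xb0 R3=0x81 R4=0xf7 R5=0xe7  N=1 Z=0
after  3: R0=0x8a R1=0xb1 R2=0xb0 R3=0x81 R4=0xf7 R5=0xe7  N=1 Z=0
after  4: R0=0x8a R1=0xb1 R2=0xb0 R3=0x81 R4=0xf7 R5=0xba  N=1 Z=0
after  5: R0=0x8a R1=0xb1 R2=0xb0 R3=0x4d R4=0xf7 R5=0xba  N=0 Z=0
after  6: R0=0x8a R1=0xb1 R2=0xb0 R3=0x4d R4=0xfd R5=0xba  N=1 Z=0
after  7: R0=0x8a R1=0xb1 R2=0xb0 R3=0x4d R4=0xfd R5=0xae  N=1 Z=0
after  8: R0=0xff R1=0xb1 R2=0xb0 R3=0x4d R4=0xfd R5=0xae  N=1 Z=0
-- IRQ taken; context saved, return-PC = 9 --
mismatch: R4: reported 0xdd vs actual 0xfd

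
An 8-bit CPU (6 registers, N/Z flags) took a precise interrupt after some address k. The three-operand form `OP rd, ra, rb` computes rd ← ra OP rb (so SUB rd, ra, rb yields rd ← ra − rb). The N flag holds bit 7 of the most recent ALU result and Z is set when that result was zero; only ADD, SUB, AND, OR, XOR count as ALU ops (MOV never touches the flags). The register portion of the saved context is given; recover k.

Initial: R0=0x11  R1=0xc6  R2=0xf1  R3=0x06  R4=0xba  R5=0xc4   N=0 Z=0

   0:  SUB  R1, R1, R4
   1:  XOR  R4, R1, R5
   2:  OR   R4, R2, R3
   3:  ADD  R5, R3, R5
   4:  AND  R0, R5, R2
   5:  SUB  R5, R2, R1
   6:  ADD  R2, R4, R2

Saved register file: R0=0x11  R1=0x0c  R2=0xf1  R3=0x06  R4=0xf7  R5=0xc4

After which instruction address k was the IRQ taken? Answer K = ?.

after  0: R0=0x11 R1=0x0c R2=0xf1 R3=0x06 R4=0xba R5=0xc4  N=0 Z=0
after  1: R0=0x11 R1=0x0c R2=0xf1 R3=0x06 R4=0xc8 R5=0xc4  N=1 Z=0
after  2: R0=0x11 R1=0x0c R2=0xf1 R3=0x06 R4=0xf7 R5=0xc4  N=1 Z=0
-- IRQ taken; context saved, return-PC = 3 --

K = 2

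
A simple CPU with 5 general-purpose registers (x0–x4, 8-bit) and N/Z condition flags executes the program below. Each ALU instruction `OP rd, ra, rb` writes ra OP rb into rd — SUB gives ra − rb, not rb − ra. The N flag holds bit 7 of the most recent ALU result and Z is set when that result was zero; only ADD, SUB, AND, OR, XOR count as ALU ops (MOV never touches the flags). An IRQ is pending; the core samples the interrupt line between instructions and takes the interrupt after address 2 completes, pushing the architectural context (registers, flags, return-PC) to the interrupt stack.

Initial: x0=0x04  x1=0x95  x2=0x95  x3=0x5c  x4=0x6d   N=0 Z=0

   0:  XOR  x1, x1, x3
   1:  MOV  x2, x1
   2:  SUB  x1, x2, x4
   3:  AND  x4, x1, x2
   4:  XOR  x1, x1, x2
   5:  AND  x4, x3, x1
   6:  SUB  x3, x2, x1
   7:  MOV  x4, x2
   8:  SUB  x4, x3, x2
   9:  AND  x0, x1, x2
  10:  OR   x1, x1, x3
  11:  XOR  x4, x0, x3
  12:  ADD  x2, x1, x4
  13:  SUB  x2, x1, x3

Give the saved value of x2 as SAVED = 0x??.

after  0: x0=0x04 x1=0xc9 x2=0x95 x3=0x5c x4=0x6d  N=1 Z=0
after  1: x0=0x04 x1=0xc9 x2=0xc9 x3=0x5c x4=0x6d  N=1 Z=0
after  2: x0=0x04 x1=0x5c x2=0xc9 x3=0x5c x4=0x6d  N=0 Z=0
-- IRQ taken; context saved, return-PC = 3 --

SAVED = 0xc9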